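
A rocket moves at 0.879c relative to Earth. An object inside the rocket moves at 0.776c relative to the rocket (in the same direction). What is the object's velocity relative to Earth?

u = (u' + v)/(1 + u'v/c²)
Numerator: 0.776 + 0.879 = 1.655
Denominator: 1 + 0.682104 = 1.682104
u = 1.655/1.682104 = 0.9839c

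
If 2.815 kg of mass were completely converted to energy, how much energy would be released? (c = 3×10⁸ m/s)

Using E = mc²:
c² = (3×10⁸)² = 9×10¹⁶ m²/s²
E = 2.815 × 9×10¹⁶ = 2.534×10¹⁷ J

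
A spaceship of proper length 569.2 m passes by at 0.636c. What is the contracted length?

Proper length L₀ = 569.2 m
γ = 1/√(1 - 0.636²) = 1.296
L = L₀/γ = 569.2/1.296 = 439.2 m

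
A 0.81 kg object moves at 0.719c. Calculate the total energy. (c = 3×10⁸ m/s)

γ = 1/√(1 - 0.719²) = 1.439
mc² = 0.81 × (3×10⁸)² = 7.290×10¹⁶ J
E = γmc² = 1.439 × 7.290×10¹⁶ = 1.049×10¹⁷ J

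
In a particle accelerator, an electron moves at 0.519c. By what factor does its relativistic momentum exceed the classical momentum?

p_rel = γmv, p_class = mv
Ratio = γ = 1/√(1 - 0.519²)
= 1/√(0.730639) = 1.170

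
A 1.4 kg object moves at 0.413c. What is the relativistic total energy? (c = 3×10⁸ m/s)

γ = 1/√(1 - 0.413²) = 1.09802
mc² = 1.4 × (3×10⁸)² = 1.260×10¹⁷ J
E = γmc² = 1.09802 × 1.260×10¹⁷ = 1.384×10¹⁷ J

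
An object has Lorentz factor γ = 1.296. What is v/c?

From γ = 1/√(1 - v²/c²):
1/γ² = 1/1.296² = 0.5954
v²/c² = 1 - 0.5954 = 0.4046
v/c = √(0.4046) = 0.6361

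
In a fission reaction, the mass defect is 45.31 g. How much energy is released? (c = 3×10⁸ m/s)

Convert mass defect: Δm = 45.31 g = 0.04531 kg
E = Δm·c² = 0.04531 × (3×10⁸)²
= 0.04531 × 9×10¹⁶ = 4.078×10¹⁵ J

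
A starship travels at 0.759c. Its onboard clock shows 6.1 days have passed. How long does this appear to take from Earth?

Proper time Δt₀ = 6.1 days
γ = 1/√(1 - 0.759²) = 1.5359
Δt = γΔt₀ = 1.5359 × 6.1 = 9.369 days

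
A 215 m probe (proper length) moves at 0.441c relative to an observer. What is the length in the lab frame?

Proper length L₀ = 215 m
γ = 1/√(1 - 0.441²) = 1.114
L = L₀/γ = 215/1.114 = 193.0 m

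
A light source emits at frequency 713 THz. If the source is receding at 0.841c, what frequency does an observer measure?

β = v/c = 0.841
(1-β)/(1+β) = 0.159/1.841 = 0.086366
Doppler factor = √(0.086366) = 0.29388
f_obs = 713 × 0.29388 = 209.5 THz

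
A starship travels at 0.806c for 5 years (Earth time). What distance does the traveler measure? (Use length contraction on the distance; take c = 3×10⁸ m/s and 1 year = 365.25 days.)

Earth distance: d = v × t = 0.806c × 5 yr = 3.8153×10¹⁶ m
γ = 1.6894
d' = d/γ = 3.8153×10¹⁶/1.6894 = 2.258×10¹⁶ m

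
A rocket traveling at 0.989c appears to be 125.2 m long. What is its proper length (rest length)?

Contracted length L = 125.2 m
γ = 1/√(1 - 0.989²) = 6.7606
L₀ = γL = 6.7606 × 125.2 = 846.4 m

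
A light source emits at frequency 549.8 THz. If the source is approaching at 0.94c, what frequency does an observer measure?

β = v/c = 0.94
(1+β)/(1-β) = 1.94/0.06 = 32.33
Doppler factor = √(32.33) = 5.686
f_obs = 549.8 × 5.686 = 3126 THz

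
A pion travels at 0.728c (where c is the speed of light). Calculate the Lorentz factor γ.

v/c = 0.728, so (v/c)² = 0.529984
1 - (v/c)² = 0.470016
γ = 1/√(0.470016) = 1.459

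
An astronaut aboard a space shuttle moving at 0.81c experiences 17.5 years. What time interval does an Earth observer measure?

Proper time Δt₀ = 17.5 years
γ = 1/√(1 - 0.81²) = 1.705
Δt = γΔt₀ = 1.705 × 17.5 = 29.84 years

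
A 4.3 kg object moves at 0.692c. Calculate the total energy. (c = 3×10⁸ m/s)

γ = 1/√(1 - 0.692²) = 1.3852
mc² = 4.3 × (3×10⁸)² = 3.870×10¹⁷ J
E = γmc² = 1.3852 × 3.870×10¹⁷ = 5.361×10¹⁷ J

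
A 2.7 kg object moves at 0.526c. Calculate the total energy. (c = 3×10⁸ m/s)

γ = 1/√(1 - 0.526²) = 1.1758
mc² = 2.7 × (3×10⁸)² = 2.430×10¹⁷ J
E = γmc² = 1.1758 × 2.430×10¹⁷ = 2.857×10¹⁷ J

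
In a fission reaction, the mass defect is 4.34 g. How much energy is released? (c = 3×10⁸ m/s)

Convert mass defect: Δm = 4.34 g = 0.00434 kg
E = Δm·c² = 0.00434 × (3×10⁸)²
= 0.00434 × 9×10¹⁶ = 3.906×10¹⁴ J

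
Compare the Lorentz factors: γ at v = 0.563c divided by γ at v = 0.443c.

γ₁ = 1/√(1 - 0.563²) = 1.210
γ₂ = 1/√(1 - 0.443²) = 1.115
γ₁/γ₂ = 1.210/1.115 = 1.085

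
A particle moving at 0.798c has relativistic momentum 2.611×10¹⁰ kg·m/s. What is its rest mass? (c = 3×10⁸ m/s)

γ = 1/√(1 - 0.798²) = 1.6593
v = 0.798 × 3×10⁸ = 2.394×10⁸ m/s
m = p/(γv) = 2.611×10¹⁰/(1.6593 × 2.394×10⁸) = 65.73 kg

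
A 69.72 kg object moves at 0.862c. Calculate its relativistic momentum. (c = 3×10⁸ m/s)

γ = 1/√(1 - 0.862²) = 1.973
v = 0.862 × 3×10⁸ = 2.586×10⁸ m/s
p = γmv = 1.973 × 69.72 × 2.586×10⁸ = 3.557×10¹⁰ kg·m/s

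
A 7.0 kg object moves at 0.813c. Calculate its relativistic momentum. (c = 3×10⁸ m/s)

γ = 1/√(1 - 0.813²) = 1.7174
v = 0.813 × 3×10⁸ = 2.439×10⁸ m/s
p = γmv = 1.7174 × 7.0 × 2.439×10⁸ = 2.932×10⁹ kg·m/s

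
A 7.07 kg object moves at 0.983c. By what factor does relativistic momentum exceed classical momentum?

p_rel = γmv, p_class = mv
Ratio = γ = 1/√(1 - 0.983²) = 5.446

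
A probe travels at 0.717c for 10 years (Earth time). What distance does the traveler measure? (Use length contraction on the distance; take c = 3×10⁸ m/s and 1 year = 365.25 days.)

Earth distance: d = v × t = 0.717c × 10 yr = 6.7880×10¹⁶ m
γ = 1.4346
d' = d/γ = 6.7880×10¹⁶/1.4346 = 4.732×10¹⁶ m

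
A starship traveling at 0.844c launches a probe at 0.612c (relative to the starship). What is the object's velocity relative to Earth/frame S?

u = (u' + v)/(1 + u'v/c²)
Numerator: 0.612 + 0.844 = 1.456
Denominator: 1 + 0.516528 = 1.516528
u = 1.456/1.516528 = 0.9601c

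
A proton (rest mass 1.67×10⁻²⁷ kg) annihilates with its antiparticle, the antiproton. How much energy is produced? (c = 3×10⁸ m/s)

Both particles have the same rest mass, so total mass = 2m
E = 2m·c² = 2 × 1.67×10⁻²⁷ × (3×10⁸)²
= 2 × 1.67×10⁻²⁷ × 9×10¹⁶
= 3.006×10⁻¹⁰ J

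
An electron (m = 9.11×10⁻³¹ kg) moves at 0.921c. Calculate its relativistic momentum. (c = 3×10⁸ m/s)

γ = 1/√(1 - 0.921²) = 2.567
v = 0.921 × 3×10⁸ = 2.763×10⁸ m/s
p = γmv = 2.567 × 9.11×10⁻³¹ × 2.763×10⁸ = 6.461×10⁻²² kg·m/s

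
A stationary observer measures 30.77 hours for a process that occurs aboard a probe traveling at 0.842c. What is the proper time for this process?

Dilated time Δt = 30.77 hours
γ = 1/√(1 - 0.842²) = 1.854
Δt₀ = Δt/γ = 30.77/1.854 = 16.60 hours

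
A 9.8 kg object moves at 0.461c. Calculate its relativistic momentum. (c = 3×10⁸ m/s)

γ = 1/√(1 - 0.461²) = 1.127
v = 0.461 × 3×10⁸ = 1.383×10⁸ m/s
p = γmv = 1.127 × 9.8 × 1.383×10⁸ = 1.527×10⁹ kg·m/s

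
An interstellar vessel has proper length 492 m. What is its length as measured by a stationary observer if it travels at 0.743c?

Proper length L₀ = 492 m
γ = 1/√(1 - 0.743²) = 1.494
L = L₀/γ = 492/1.494 = 329.3 m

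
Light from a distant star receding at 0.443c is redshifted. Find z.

β = 0.443
(1+β)/(1-β) = 1.443/0.557 = 2.5907
√(2.5907) = 1.6096
z = 1.6096 - 1 = 0.6096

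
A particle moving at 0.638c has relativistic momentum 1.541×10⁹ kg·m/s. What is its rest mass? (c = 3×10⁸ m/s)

γ = 1/√(1 - 0.638²) = 1.2986
v = 0.638 × 3×10⁸ = 1.914×10⁸ m/s
m = p/(γv) = 1.541×10⁹/(1.2986 × 1.914×10⁸) = 6.200 kg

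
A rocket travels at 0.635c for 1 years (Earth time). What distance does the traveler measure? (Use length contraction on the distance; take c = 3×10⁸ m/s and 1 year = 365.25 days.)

Earth distance: d = v × t = 0.635c × 1 yr = 6.0117×10¹⁵ m
γ = 1.2945
d' = d/γ = 6.0117×10¹⁵/1.2945 = 4.644×10¹⁵ m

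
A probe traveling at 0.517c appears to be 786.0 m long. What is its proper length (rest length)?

Contracted length L = 786.0 m
γ = 1/√(1 - 0.517²) = 1.1682
L₀ = γL = 1.1682 × 786.0 = 918.2 m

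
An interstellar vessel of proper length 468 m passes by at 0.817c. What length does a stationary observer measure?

Proper length L₀ = 468 m
γ = 1/√(1 - 0.817²) = 1.734
L = L₀/γ = 468/1.734 = 269.9 m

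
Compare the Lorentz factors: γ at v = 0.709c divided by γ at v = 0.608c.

γ₁ = 1/√(1 - 0.709²) = 1.4180
γ₂ = 1/√(1 - 0.608²) = 1.2595
γ₁/γ₂ = 1.4180/1.2595 = 1.126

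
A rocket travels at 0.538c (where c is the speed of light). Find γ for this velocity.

v/c = 0.538, so (v/c)² = 0.289444
1 - (v/c)² = 0.710556
γ = 1/√(0.710556) = 1.186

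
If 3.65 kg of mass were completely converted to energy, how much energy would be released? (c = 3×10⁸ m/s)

Using E = mc²:
c² = (3×10⁸)² = 9×10¹⁶ m²/s²
E = 3.65 × 9×10¹⁶ = 3.285×10¹⁷ J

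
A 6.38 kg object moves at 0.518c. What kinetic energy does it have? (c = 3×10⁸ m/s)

γ = 1/√(1 - 0.518²) = 1.16907
γ - 1 = 0.16907
KE = (γ-1)mc² = 0.16907 × 6.38 × (3×10⁸)² = 9.708×10¹⁶ J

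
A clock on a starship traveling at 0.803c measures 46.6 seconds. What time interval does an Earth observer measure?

Proper time Δt₀ = 46.6 seconds
γ = 1/√(1 - 0.803²) = 1.678
Δt = γΔt₀ = 1.678 × 46.6 = 78.19 seconds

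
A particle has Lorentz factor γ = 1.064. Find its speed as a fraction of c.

From γ = 1/√(1 - v²/c²):
1/γ² = 1/1.064² = 0.8833
v²/c² = 1 - 0.8833 = 0.1167
v/c = √(0.1167) = 0.3416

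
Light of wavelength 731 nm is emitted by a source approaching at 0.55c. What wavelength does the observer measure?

β = 0.55
Wavelength Doppler factor = √(0.45/1.55) = √(0.2903) = 0.5388
λ_obs = 731 × 0.5388 = 393.9 nm (blueshift)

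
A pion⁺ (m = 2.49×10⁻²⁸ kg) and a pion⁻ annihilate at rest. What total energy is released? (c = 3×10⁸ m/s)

Both particles have the same rest mass, so total mass = 2m
E = 2m·c² = 2 × 2.49×10⁻²⁸ × (3×10⁸)²
= 2 × 2.49×10⁻²⁸ × 9×10¹⁶
= 4.482×10⁻¹¹ J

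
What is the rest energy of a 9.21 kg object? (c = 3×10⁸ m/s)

c² = (3×10⁸)² = 9.000×10¹⁶ m²/s²
E₀ = mc² = 9.21 × 9.000×10¹⁶ = 8.289×10¹⁷ J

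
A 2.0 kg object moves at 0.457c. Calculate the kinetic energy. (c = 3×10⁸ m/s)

γ = 1/√(1 - 0.457²) = 1.1243
γ - 1 = 0.1243
KE = (γ-1)mc² = 0.1243 × 2.0 × (3×10⁸)² = 2.237×10¹⁶ J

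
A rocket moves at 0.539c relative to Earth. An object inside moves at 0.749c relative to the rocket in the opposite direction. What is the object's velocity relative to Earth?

Object's velocity in rocket frame is u' = -0.749c
u = (u' + v)/(1 + u'v/c²) = (v - 0.749)/(1 - 0.749·v/c²)
Numerator: 0.539 - 0.749 = -0.21
Denominator: 1 - 0.403711 = 0.596289
u = -0.21/0.596289 = -0.3522c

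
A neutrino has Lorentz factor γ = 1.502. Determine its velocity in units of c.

From γ = 1/√(1 - v²/c²):
1/γ² = 1/1.502² = 0.4433
v²/c² = 1 - 0.4433 = 0.5567
v/c = √(0.5567) = 0.7461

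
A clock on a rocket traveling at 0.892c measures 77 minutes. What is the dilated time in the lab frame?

Proper time Δt₀ = 77 minutes
γ = 1/√(1 - 0.892²) = 2.212
Δt = γΔt₀ = 2.212 × 77 = 170.3 minutes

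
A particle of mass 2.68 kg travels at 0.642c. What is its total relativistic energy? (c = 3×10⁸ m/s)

γ = 1/√(1 - 0.642²) = 1.3043
mc² = 2.68 × (3×10⁸)² = 2.412×10¹⁷ J
E = γmc² = 1.3043 × 2.412×10¹⁷ = 3.146×10¹⁷ J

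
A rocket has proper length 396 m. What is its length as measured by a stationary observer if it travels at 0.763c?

Proper length L₀ = 396 m
γ = 1/√(1 - 0.763²) = 1.547
L = L₀/γ = 396/1.547 = 256.0 m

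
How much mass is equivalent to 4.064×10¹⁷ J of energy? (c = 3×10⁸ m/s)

From E = mc², we get m = E/c²
c² = (3×10⁸)² = 9×10¹⁶ m²/s²
m = 4.064×10¹⁷ / 9×10¹⁶ = 4.516 kg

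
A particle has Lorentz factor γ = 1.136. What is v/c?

From γ = 1/√(1 - v²/c²):
1/γ² = 1/1.136² = 0.774896
v²/c² = 1 - 0.774896 = 0.225104
v/c = √(0.225104) = 0.4745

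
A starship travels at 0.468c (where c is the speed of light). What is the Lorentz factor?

v/c = 0.468, so (v/c)² = 0.219024
1 - (v/c)² = 0.780976
γ = 1/√(0.780976) = 1.132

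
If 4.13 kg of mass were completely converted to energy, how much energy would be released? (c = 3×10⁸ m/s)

Using E = mc²:
c² = (3×10⁸)² = 9×10¹⁶ m²/s²
E = 4.13 × 9×10¹⁶ = 3.717×10¹⁷ J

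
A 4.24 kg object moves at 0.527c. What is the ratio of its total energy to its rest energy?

E = γmc², E₀ = mc²
E/E₀ = γ = 1/√(1 - 0.527²) = 1.177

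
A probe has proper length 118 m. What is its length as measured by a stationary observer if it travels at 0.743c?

Proper length L₀ = 118 m
γ = 1/√(1 - 0.743²) = 1.494
L = L₀/γ = 118/1.494 = 78.98 m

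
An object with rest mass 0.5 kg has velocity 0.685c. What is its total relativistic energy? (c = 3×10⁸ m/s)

γ = 1/√(1 - 0.685²) = 1.3726
mc² = 0.5 × (3×10⁸)² = 4.500×10¹⁶ J
E = γmc² = 1.3726 × 4.500×10¹⁶ = 6.177×10¹⁶ J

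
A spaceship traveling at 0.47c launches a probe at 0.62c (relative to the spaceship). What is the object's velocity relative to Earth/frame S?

u = (u' + v)/(1 + u'v/c²)
Numerator: 0.62 + 0.47 = 1.09
Denominator: 1 + 0.2914 = 1.2914
u = 1.09/1.2914 = 0.8440c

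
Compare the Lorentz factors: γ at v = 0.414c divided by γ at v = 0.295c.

γ₁ = 1/√(1 - 0.414²) = 1.099
γ₂ = 1/√(1 - 0.295²) = 1.047
γ₁/γ₂ = 1.099/1.047 = 1.050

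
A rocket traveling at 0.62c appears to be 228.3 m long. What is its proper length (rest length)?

Contracted length L = 228.3 m
γ = 1/√(1 - 0.62²) = 1.2745
L₀ = γL = 1.2745 × 228.3 = 291.0 m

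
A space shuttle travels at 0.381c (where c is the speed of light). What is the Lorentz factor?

v/c = 0.381, so (v/c)² = 0.145161
1 - (v/c)² = 0.854839
γ = 1/√(0.854839) = 1.082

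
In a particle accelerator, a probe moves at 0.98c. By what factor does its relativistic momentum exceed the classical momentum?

p_rel = γmv, p_class = mv
Ratio = γ = 1/√(1 - 0.98²)
= 1/√(0.0396) = 5.025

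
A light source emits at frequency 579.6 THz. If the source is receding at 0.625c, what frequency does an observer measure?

β = v/c = 0.625
(1-β)/(1+β) = 0.375/1.625 = 0.2308
Doppler factor = √(0.2308) = 0.4804
f_obs = 579.6 × 0.4804 = 278.4 THz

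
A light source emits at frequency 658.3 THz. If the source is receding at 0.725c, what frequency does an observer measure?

β = v/c = 0.725
(1-β)/(1+β) = 0.275/1.725 = 0.15942
Doppler factor = √(0.15942) = 0.39927
f_obs = 658.3 × 0.39927 = 262.8 THz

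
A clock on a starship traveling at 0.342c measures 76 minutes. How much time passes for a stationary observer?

Proper time Δt₀ = 76 minutes
γ = 1/√(1 - 0.342²) = 1.0642
Δt = γΔt₀ = 1.0642 × 76 = 80.88 minutes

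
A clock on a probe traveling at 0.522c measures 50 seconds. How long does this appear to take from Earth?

Proper time Δt₀ = 50 seconds
γ = 1/√(1 - 0.522²) = 1.1724
Δt = γΔt₀ = 1.1724 × 50 = 58.62 seconds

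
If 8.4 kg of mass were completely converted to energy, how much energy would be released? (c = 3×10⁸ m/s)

Using E = mc²:
c² = (3×10⁸)² = 9×10¹⁶ m²/s²
E = 8.4 × 9×10¹⁶ = 7.560×10¹⁷ J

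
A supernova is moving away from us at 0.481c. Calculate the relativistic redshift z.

β = 0.481
(1+β)/(1-β) = 1.481/0.519 = 2.85356
√(2.85356) = 1.6892
z = 1.6892 - 1 = 0.6892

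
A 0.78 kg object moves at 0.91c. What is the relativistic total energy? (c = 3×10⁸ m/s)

γ = 1/√(1 - 0.91²) = 2.412
mc² = 0.78 × (3×10⁸)² = 7.020×10¹⁶ J
E = γmc² = 2.412 × 7.020×10¹⁶ = 1.693×10¹⁷ J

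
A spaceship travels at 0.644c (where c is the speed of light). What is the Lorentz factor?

v/c = 0.644, so (v/c)² = 0.414736
1 - (v/c)² = 0.585264
γ = 1/√(0.585264) = 1.307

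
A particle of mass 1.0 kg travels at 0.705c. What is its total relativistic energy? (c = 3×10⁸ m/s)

γ = 1/√(1 - 0.705²) = 1.410
mc² = 1.0 × (3×10⁸)² = 9.000×10¹⁶ J
E = γmc² = 1.410 × 9.000×10¹⁶ = 1.269×10¹⁷ J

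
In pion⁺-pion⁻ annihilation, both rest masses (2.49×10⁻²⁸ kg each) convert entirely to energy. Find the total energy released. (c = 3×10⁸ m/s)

Both particles have the same rest mass, so total mass = 2m
E = 2m·c² = 2 × 2.49×10⁻²⁸ × (3×10⁸)²
= 2 × 2.49×10⁻²⁸ × 9×10¹⁶
= 4.482×10⁻¹¹ J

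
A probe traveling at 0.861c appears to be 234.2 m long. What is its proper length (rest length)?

Contracted length L = 234.2 m
γ = 1/√(1 - 0.861²) = 1.9662
L₀ = γL = 1.9662 × 234.2 = 460.5 m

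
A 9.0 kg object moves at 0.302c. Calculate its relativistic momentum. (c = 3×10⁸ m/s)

γ = 1/√(1 - 0.302²) = 1.04898
v = 0.302 × 3×10⁸ = 9.060×10⁷ m/s
p = γmv = 1.04898 × 9.0 × 9.060×10⁷ = 8.553×10⁸ kg·m/s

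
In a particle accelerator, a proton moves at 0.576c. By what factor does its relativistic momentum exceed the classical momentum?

p_rel = γmv, p_class = mv
Ratio = γ = 1/√(1 - 0.576²)
= 1/√(0.668224) = 1.223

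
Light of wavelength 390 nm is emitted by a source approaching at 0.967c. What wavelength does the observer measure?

β = 0.967
Wavelength Doppler factor = √(0.033/1.967) = √(0.01678) = 0.1295
λ_obs = 390 × 0.1295 = 50.51 nm (blueshift)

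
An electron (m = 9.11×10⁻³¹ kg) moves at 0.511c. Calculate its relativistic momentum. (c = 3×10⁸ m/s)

γ = 1/√(1 - 0.511²) = 1.1634
v = 0.511 × 3×10⁸ = 1.533×10⁸ m/s
p = γmv = 1.1634 × 9.11×10⁻³¹ × 1.533×10⁸ = 1.625×10⁻²² kg·m/s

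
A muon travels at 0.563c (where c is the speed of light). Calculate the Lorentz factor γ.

v/c = 0.563, so (v/c)² = 0.316969
1 - (v/c)² = 0.683031
γ = 1/√(0.683031) = 1.210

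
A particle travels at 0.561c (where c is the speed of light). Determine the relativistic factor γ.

v/c = 0.561, so (v/c)² = 0.314721
1 - (v/c)² = 0.685279
γ = 1/√(0.685279) = 1.208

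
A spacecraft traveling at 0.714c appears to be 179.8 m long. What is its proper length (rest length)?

Contracted length L = 179.8 m
γ = 1/√(1 - 0.714²) = 1.428
L₀ = γL = 1.428 × 179.8 = 256.8 m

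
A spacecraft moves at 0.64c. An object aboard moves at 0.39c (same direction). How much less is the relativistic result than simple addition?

Classical: u' + v = 0.39 + 0.64 = 1.03c
Relativistic: u = (0.39 + 0.64)/(1 + 0.2496) = 1.03/1.2496 = 0.8243c
Difference: 1.03 - 0.8243 = 0.2057c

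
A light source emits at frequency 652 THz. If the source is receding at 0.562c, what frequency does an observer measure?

β = v/c = 0.562
(1-β)/(1+β) = 0.438/1.562 = 0.28041
Doppler factor = √(0.28041) = 0.52954
f_obs = 652 × 0.52954 = 345.3 THz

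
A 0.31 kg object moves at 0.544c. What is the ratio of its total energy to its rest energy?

E = γmc², E₀ = mc²
E/E₀ = γ = 1/√(1 - 0.544²) = 1.192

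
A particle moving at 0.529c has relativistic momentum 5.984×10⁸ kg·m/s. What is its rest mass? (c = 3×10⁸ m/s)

γ = 1/√(1 - 0.529²) = 1.1784
v = 0.529 × 3×10⁸ = 1.587×10⁸ m/s
m = p/(γv) = 5.984×10⁸/(1.1784 × 1.587×10⁸) = 3.200 kg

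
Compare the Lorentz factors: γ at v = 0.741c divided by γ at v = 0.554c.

γ₁ = 1/√(1 - 0.741²) = 1.489
γ₂ = 1/√(1 - 0.554²) = 1.201
γ₁/γ₂ = 1.489/1.201 = 1.240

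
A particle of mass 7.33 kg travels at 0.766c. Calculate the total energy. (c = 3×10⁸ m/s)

γ = 1/√(1 - 0.766²) = 1.556
mc² = 7.33 × (3×10⁸)² = 6.597×10¹⁷ J
E = γmc² = 1.556 × 6.597×10¹⁷ = 1.026×10¹⁸ J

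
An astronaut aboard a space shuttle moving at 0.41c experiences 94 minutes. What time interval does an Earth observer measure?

Proper time Δt₀ = 94 minutes
γ = 1/√(1 - 0.41²) = 1.0964
Δt = γΔt₀ = 1.0964 × 94 = 103.1 minutes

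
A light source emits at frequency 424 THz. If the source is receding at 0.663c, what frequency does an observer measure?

β = v/c = 0.663
(1-β)/(1+β) = 0.337/1.663 = 0.20265
Doppler factor = √(0.20265) = 0.4502
f_obs = 424 × 0.4502 = 190.9 THz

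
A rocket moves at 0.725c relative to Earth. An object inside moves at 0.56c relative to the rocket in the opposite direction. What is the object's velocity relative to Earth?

Object's velocity in rocket frame is u' = -0.56c
u = (u' + v)/(1 + u'v/c²) = (v - 0.56)/(1 - 0.56·v/c²)
Numerator: 0.725 - 0.56 = 0.165
Denominator: 1 - 0.406 = 0.594
u = 0.165/0.594 = 0.2778c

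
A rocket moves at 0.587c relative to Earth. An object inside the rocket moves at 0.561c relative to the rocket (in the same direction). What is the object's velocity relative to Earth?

u = (u' + v)/(1 + u'v/c²)
Numerator: 0.561 + 0.587 = 1.148
Denominator: 1 + 0.329307 = 1.329307
u = 1.148/1.329307 = 0.8636c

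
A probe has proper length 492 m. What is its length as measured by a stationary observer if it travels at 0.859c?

Proper length L₀ = 492 m
γ = 1/√(1 - 0.859²) = 1.953
L = L₀/γ = 492/1.953 = 251.9 m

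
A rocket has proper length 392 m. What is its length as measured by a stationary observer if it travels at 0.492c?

Proper length L₀ = 392 m
γ = 1/√(1 - 0.492²) = 1.1486
L = L₀/γ = 392/1.1486 = 341.3 m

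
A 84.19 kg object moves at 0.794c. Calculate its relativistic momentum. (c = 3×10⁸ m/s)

γ = 1/√(1 - 0.794²) = 1.645
v = 0.794 × 3×10⁸ = 2.382×10⁸ m/s
p = γmv = 1.645 × 84.19 × 2.382×10⁸ = 3.299×10¹⁰ kg·m/s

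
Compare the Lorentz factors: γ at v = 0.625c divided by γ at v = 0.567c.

γ₁ = 1/√(1 - 0.625²) = 1.281
γ₂ = 1/√(1 - 0.567²) = 1.214
γ₁/γ₂ = 1.281/1.214 = 1.055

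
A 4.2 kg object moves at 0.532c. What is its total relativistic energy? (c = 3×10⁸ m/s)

γ = 1/√(1 - 0.532²) = 1.181
mc² = 4.2 × (3×10⁸)² = 3.780×10¹⁷ J
E = γmc² = 1.181 × 3.780×10¹⁷ = 4.464×10¹⁷ J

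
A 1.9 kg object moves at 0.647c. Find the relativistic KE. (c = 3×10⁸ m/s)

γ = 1/√(1 - 0.647²) = 1.3115
γ - 1 = 0.3115
KE = (γ-1)mc² = 0.3115 × 1.9 × (3×10⁸)² = 5.327×10¹⁶ J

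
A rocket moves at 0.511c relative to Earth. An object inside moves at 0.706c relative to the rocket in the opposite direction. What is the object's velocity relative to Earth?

Object's velocity in rocket frame is u' = -0.706c
u = (u' + v)/(1 + u'v/c²) = (v - 0.706)/(1 - 0.706·v/c²)
Numerator: 0.511 - 0.706 = -0.195
Denominator: 1 - 0.360766 = 0.639234
u = -0.195/0.639234 = -0.3051c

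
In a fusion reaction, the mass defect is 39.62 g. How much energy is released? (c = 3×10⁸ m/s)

Convert mass defect: Δm = 39.62 g = 0.03962 kg
E = Δm·c² = 0.03962 × (3×10⁸)²
= 0.03962 × 9×10¹⁶ = 3.566×10¹⁵ J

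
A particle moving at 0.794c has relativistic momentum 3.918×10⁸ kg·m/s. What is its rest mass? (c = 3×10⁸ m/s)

γ = 1/√(1 - 0.794²) = 1.645
v = 0.794 × 3×10⁸ = 2.382×10⁸ m/s
m = p/(γv) = 3.918×10⁸/(1.645 × 2.382×10⁸) = 0.9999 kg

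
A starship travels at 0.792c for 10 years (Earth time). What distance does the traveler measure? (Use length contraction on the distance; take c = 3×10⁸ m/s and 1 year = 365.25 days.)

Earth distance: d = v × t = 0.792c × 10 yr = 7.498×10¹⁶ m
γ = 1.638
d' = d/γ = 7.498×10¹⁶/1.638 = 4.578×10¹⁶ m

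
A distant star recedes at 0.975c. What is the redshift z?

β = 0.975
(1+β)/(1-β) = 1.975/0.025 = 79.00
√(79.00) = 8.888
z = 8.888 - 1 = 7.888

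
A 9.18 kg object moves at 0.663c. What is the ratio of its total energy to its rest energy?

E = γmc², E₀ = mc²
E/E₀ = γ = 1/√(1 - 0.663²) = 1.336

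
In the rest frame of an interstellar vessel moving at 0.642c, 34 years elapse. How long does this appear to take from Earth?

Proper time Δt₀ = 34 years
γ = 1/√(1 - 0.642²) = 1.3043
Δt = γΔt₀ = 1.3043 × 34 = 44.35 years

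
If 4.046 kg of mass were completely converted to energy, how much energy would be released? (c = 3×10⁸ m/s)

Using E = mc²:
c² = (3×10⁸)² = 9×10¹⁶ m²/s²
E = 4.046 × 9×10¹⁶ = 3.641×10¹⁷ J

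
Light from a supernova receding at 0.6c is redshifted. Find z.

β = 0.6
(1+β)/(1-β) = 1.6/0.4 = 4.000
√(4.000) = 2.000
z = 2.000 - 1 = 1.000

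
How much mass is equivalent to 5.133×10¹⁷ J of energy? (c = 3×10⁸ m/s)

From E = mc², we get m = E/c²
c² = (3×10⁸)² = 9×10¹⁶ m²/s²
m = 5.133×10¹⁷ / 9×10¹⁶ = 5.703 kg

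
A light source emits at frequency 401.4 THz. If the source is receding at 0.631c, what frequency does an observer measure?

β = v/c = 0.631
(1-β)/(1+β) = 0.369/1.631 = 0.2262
Doppler factor = √(0.2262) = 0.4756
f_obs = 401.4 × 0.4756 = 190.9 THz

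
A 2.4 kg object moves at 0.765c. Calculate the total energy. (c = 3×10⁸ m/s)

γ = 1/√(1 - 0.765²) = 1.553
mc² = 2.4 × (3×10⁸)² = 2.160×10¹⁷ J
E = γmc² = 1.553 × 2.160×10¹⁷ = 3.354×10¹⁷ J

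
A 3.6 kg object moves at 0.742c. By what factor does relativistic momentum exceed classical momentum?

p_rel = γmv, p_class = mv
Ratio = γ = 1/√(1 - 0.742²) = 1.492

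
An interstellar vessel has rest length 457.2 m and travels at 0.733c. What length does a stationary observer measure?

Proper length L₀ = 457.2 m
γ = 1/√(1 - 0.733²) = 1.470
L = L₀/γ = 457.2/1.470 = 311.0 m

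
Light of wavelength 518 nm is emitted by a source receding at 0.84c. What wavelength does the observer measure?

β = 0.84
Wavelength Doppler factor = √(1.84/0.16) = √(11.50) = 3.391
λ_obs = 518 × 3.391 = 1757 nm (redshift)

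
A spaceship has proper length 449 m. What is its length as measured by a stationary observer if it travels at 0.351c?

Proper length L₀ = 449 m
γ = 1/√(1 - 0.351²) = 1.068
L = L₀/γ = 449/1.068 = 420.4 m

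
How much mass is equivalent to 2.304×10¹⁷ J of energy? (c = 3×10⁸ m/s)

From E = mc², we get m = E/c²
c² = (3×10⁸)² = 9×10¹⁶ m²/s²
m = 2.304×10¹⁷ / 9×10¹⁶ = 2.560 kg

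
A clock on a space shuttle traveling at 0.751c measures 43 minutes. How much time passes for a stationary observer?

Proper time Δt₀ = 43 minutes
γ = 1/√(1 - 0.751²) = 1.5145
Δt = γΔt₀ = 1.5145 × 43 = 65.12 minutes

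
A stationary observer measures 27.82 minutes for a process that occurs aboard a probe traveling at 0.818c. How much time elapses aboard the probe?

Dilated time Δt = 27.82 minutes
γ = 1/√(1 - 0.818²) = 1.7385
Δt₀ = Δt/γ = 27.82/1.7385 = 16.00 minutes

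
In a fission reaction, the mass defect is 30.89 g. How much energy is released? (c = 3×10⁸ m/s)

Convert mass defect: Δm = 30.89 g = 0.03089 kg
E = Δm·c² = 0.03089 × (3×10⁸)²
= 0.03089 × 9×10¹⁶ = 2.780×10¹⁵ J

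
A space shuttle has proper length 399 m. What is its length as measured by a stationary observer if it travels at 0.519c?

Proper length L₀ = 399 m
γ = 1/√(1 - 0.519²) = 1.1699
L = L₀/γ = 399/1.1699 = 341.1 m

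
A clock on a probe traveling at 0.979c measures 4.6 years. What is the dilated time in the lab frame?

Proper time Δt₀ = 4.6 years
γ = 1/√(1 - 0.979²) = 4.905
Δt = γΔt₀ = 4.905 × 4.6 = 22.56 years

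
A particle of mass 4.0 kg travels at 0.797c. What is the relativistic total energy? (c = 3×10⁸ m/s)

γ = 1/√(1 - 0.797²) = 1.65569
mc² = 4.0 × (3×10⁸)² = 3.600×10¹⁷ J
E = γmc² = 1.65569 × 3.600×10¹⁷ = 5.960×10¹⁷ J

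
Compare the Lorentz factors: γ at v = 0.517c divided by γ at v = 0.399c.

γ₁ = 1/√(1 - 0.517²) = 1.168
γ₂ = 1/√(1 - 0.399²) = 1.091
γ₁/γ₂ = 1.168/1.091 = 1.071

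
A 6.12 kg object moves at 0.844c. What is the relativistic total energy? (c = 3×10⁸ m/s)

γ = 1/√(1 - 0.844²) = 1.864
mc² = 6.12 × (3×10⁸)² = 5.508×10¹⁷ J
E = γmc² = 1.864 × 5.508×10¹⁷ = 1.027×10¹⁸ J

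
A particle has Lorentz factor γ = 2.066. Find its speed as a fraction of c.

From γ = 1/√(1 - v²/c²):
1/γ² = 1/2.066² = 0.23428
v²/c² = 1 - 0.23428 = 0.76572
v/c = √(0.76572) = 0.8751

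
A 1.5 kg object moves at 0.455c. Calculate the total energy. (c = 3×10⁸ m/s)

γ = 1/√(1 - 0.455²) = 1.123
mc² = 1.5 × (3×10⁸)² = 1.350×10¹⁷ J
E = γmc² = 1.123 × 1.350×10¹⁷ = 1.516×10¹⁷ J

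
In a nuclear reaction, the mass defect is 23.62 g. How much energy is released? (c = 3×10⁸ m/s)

Convert mass defect: Δm = 23.62 g = 0.02362 kg
E = Δm·c² = 0.02362 × (3×10⁸)²
= 0.02362 × 9×10¹⁶ = 2.126×10¹⁵ J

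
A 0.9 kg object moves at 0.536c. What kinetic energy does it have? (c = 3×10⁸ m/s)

γ = 1/√(1 - 0.536²) = 1.18453
γ - 1 = 0.18453
KE = (γ-1)mc² = 0.18453 × 0.9 × (3×10⁸)² = 1.495×10¹⁶ J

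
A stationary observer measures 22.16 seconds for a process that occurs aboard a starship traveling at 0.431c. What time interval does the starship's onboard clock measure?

Dilated time Δt = 22.16 seconds
γ = 1/√(1 - 0.431²) = 1.108
Δt₀ = Δt/γ = 22.16/1.108 = 20.00 seconds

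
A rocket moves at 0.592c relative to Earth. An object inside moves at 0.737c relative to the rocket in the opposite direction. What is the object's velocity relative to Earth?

Object's velocity in rocket frame is u' = -0.737c
u = (u' + v)/(1 + u'v/c²) = (v - 0.737)/(1 - 0.737·v/c²)
Numerator: 0.592 - 0.737 = -0.145
Denominator: 1 - 0.436304 = 0.563696
u = -0.145/0.563696 = -0.2572c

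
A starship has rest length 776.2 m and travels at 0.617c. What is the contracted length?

Proper length L₀ = 776.2 m
γ = 1/√(1 - 0.617²) = 1.2707
L = L₀/γ = 776.2/1.2707 = 610.8 m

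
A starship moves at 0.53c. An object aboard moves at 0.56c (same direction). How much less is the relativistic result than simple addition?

Classical: u' + v = 0.56 + 0.53 = 1.09c
Relativistic: u = (0.56 + 0.53)/(1 + 0.2968) = 1.09/1.2968 = 0.8405c
Difference: 1.09 - 0.8405 = 0.2495c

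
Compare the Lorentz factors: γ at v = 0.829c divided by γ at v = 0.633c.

γ₁ = 1/√(1 - 0.829²) = 1.788
γ₂ = 1/√(1 - 0.633²) = 1.292
γ₁/γ₂ = 1.788/1.292 = 1.384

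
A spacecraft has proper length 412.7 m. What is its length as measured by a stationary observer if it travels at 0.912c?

Proper length L₀ = 412.7 m
γ = 1/√(1 - 0.912²) = 2.438
L = L₀/γ = 412.7/2.438 = 169.3 m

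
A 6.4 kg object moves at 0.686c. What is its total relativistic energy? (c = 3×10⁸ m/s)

γ = 1/√(1 - 0.686²) = 1.37438
mc² = 6.4 × (3×10⁸)² = 5.760×10¹⁷ J
E = γmc² = 1.37438 × 5.760×10¹⁷ = 7.916×10¹⁷ J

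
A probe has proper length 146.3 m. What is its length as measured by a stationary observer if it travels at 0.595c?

Proper length L₀ = 146.3 m
γ = 1/√(1 - 0.595²) = 1.244
L = L₀/γ = 146.3/1.244 = 117.6 m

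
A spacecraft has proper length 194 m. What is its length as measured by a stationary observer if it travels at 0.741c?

Proper length L₀ = 194 m
γ = 1/√(1 - 0.741²) = 1.489
L = L₀/γ = 194/1.489 = 130.3 m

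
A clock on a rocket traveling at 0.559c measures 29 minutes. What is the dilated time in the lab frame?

Proper time Δt₀ = 29 minutes
γ = 1/√(1 - 0.559²) = 1.206
Δt = γΔt₀ = 1.206 × 29 = 34.97 minutes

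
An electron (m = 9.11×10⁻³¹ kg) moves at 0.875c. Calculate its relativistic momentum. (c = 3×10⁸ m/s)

γ = 1/√(1 - 0.875²) = 2.0656
v = 0.875 × 3×10⁸ = 2.625×10⁸ m/s
p = γmv = 2.0656 × 9.11×10⁻³¹ × 2.625×10⁸ = 4.940×10⁻²² kg·m/s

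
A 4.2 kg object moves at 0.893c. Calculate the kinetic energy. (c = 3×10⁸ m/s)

γ = 1/√(1 - 0.893²) = 2.222
γ - 1 = 1.222
KE = (γ-1)mc² = 1.222 × 4.2 × (3×10⁸)² = 4.619×10¹⁷ J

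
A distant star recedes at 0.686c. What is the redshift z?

β = 0.686
(1+β)/(1-β) = 1.686/0.314 = 5.369
√(5.369) = 2.317
z = 2.317 - 1 = 1.317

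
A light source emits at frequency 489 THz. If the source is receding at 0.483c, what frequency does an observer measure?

β = v/c = 0.483
(1-β)/(1+β) = 0.517/1.483 = 0.3486
Doppler factor = √(0.3486) = 0.5904
f_obs = 489 × 0.5904 = 288.7 THz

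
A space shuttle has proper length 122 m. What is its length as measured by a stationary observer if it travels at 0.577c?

Proper length L₀ = 122 m
γ = 1/√(1 - 0.577²) = 1.2244
L = L₀/γ = 122/1.2244 = 99.64 m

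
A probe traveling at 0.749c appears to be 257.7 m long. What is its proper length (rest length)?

Contracted length L = 257.7 m
γ = 1/√(1 - 0.749²) = 1.509
L₀ = γL = 1.509 × 257.7 = 388.9 m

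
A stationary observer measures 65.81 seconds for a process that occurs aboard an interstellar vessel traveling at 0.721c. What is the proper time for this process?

Dilated time Δt = 65.81 seconds
γ = 1/√(1 - 0.721²) = 1.4431
Δt₀ = Δt/γ = 65.81/1.4431 = 45.60 seconds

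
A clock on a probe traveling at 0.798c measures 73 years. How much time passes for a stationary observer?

Proper time Δt₀ = 73 years
γ = 1/√(1 - 0.798²) = 1.659
Δt = γΔt₀ = 1.659 × 73 = 121.1 years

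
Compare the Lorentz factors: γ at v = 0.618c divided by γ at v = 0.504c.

γ₁ = 1/√(1 - 0.618²) = 1.2720
γ₂ = 1/√(1 - 0.504²) = 1.1578
γ₁/γ₂ = 1.2720/1.1578 = 1.099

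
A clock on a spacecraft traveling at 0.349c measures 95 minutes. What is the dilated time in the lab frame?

Proper time Δt₀ = 95 minutes
γ = 1/√(1 - 0.349²) = 1.067
Δt = γΔt₀ = 1.067 × 95 = 101.4 minutes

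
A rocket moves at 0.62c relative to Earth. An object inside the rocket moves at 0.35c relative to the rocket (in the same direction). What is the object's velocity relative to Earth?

u = (u' + v)/(1 + u'v/c²)
Numerator: 0.35 + 0.62 = 0.97
Denominator: 1 + 0.217 = 1.217
u = 0.97/1.217 = 0.7970c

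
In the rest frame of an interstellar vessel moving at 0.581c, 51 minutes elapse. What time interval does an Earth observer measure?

Proper time Δt₀ = 51 minutes
γ = 1/√(1 - 0.581²) = 1.2286
Δt = γΔt₀ = 1.2286 × 51 = 62.66 minutes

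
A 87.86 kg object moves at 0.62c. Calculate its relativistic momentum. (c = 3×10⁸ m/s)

γ = 1/√(1 - 0.62²) = 1.2745
v = 0.62 × 3×10⁸ = 1.860×10⁸ m/s
p = γmv = 1.2745 × 87.86 × 1.860×10⁸ = 2.083×10¹⁰ kg·m/s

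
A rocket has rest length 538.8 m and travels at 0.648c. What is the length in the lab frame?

Proper length L₀ = 538.8 m
γ = 1/√(1 - 0.648²) = 1.313
L = L₀/γ = 538.8/1.313 = 410.4 m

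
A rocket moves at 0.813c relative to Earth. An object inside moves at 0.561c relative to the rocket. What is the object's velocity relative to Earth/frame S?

u = (u' + v)/(1 + u'v/c²)
Numerator: 0.561 + 0.813 = 1.374
Denominator: 1 + 0.456093 = 1.456093
u = 1.374/1.456093 = 0.9436c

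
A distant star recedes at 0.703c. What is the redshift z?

β = 0.703
(1+β)/(1-β) = 1.703/0.297 = 5.734
√(5.734) = 2.395
z = 2.395 - 1 = 1.395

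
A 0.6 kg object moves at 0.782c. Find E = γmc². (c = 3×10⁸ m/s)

γ = 1/√(1 - 0.782²) = 1.6044
mc² = 0.6 × (3×10⁸)² = 5.400×10¹⁶ J
E = γmc² = 1.6044 × 5.400×10¹⁶ = 8.664×10¹⁶ J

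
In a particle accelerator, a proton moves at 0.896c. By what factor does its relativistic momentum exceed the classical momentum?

p_rel = γmv, p_class = mv
Ratio = γ = 1/√(1 - 0.896²)
= 1/√(0.197184) = 2.252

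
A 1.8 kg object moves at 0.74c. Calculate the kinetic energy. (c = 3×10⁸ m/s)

γ = 1/√(1 - 0.74²) = 1.48675
γ - 1 = 0.48675
KE = (γ-1)mc² = 0.48675 × 1.8 × (3×10⁸)² = 7.885×10¹⁶ J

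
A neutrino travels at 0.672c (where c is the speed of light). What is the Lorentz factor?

v/c = 0.672, so (v/c)² = 0.451584
1 - (v/c)² = 0.548416
γ = 1/√(0.548416) = 1.350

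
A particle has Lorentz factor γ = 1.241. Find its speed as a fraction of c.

From γ = 1/√(1 - v²/c²):
1/γ² = 1/1.241² = 0.6493
v²/c² = 1 - 0.6493 = 0.3507
v/c = √(0.3507) = 0.5922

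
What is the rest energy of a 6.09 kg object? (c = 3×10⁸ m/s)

c² = (3×10⁸)² = 9.000×10¹⁶ m²/s²
E₀ = mc² = 6.09 × 9.000×10¹⁶ = 5.481×10¹⁷ J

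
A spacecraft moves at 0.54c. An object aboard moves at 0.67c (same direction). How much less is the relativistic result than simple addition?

Classical: u' + v = 0.67 + 0.54 = 1.21c
Relativistic: u = (0.67 + 0.54)/(1 + 0.3618) = 1.21/1.3618 = 0.8885c
Difference: 1.21 - 0.8885 = 0.3215c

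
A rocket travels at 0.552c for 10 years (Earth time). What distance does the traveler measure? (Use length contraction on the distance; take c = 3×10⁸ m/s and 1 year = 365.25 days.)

Earth distance: d = v × t = 0.552c × 10 yr = 5.22594×10¹⁶ m
γ = 1.19926
d' = d/γ = 5.22594×10¹⁶/1.19926 = 4.358×10¹⁶ m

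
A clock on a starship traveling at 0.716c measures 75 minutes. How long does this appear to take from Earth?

Proper time Δt₀ = 75 minutes
γ = 1/√(1 - 0.716²) = 1.432
Δt = γΔt₀ = 1.432 × 75 = 107.4 minutes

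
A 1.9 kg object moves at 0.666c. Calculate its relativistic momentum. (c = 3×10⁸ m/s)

γ = 1/√(1 - 0.666²) = 1.3406
v = 0.666 × 3×10⁸ = 1.998×10⁸ m/s
p = γmv = 1.3406 × 1.9 × 1.998×10⁸ = 5.089×10⁸ kg·m/s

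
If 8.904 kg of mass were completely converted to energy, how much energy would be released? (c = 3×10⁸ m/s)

Using E = mc²:
c² = (3×10⁸)² = 9×10¹⁶ m²/s²
E = 8.904 × 9×10¹⁶ = 8.014×10¹⁷ J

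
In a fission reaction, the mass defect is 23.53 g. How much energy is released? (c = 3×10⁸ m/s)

Convert mass defect: Δm = 23.53 g = 0.02353 kg
E = Δm·c² = 0.02353 × (3×10⁸)²
= 0.02353 × 9×10¹⁶ = 2.118×10¹⁵ J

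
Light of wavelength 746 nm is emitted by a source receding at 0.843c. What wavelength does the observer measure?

β = 0.843
Wavelength Doppler factor = √(1.843/0.157) = √(11.74) = 3.426
λ_obs = 746 × 3.426 = 2556 nm (redshift)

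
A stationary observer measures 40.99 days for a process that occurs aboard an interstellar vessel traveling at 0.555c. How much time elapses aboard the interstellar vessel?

Dilated time Δt = 40.99 days
γ = 1/√(1 - 0.555²) = 1.202
Δt₀ = Δt/γ = 40.99/1.202 = 34.10 days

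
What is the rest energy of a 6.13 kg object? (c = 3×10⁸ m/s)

c² = (3×10⁸)² = 9.000×10¹⁶ m²/s²
E₀ = mc² = 6.13 × 9.000×10¹⁶ = 5.517×10¹⁷ J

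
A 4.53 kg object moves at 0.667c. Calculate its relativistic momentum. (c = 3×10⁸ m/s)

γ = 1/√(1 - 0.667²) = 1.3422
v = 0.667 × 3×10⁸ = 2.001×10⁸ m/s
p = γmv = 1.3422 × 4.53 × 2.001×10⁸ = 1.217×10⁹ kg·m/s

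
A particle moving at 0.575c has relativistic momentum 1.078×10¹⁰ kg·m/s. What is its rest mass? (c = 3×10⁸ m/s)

γ = 1/√(1 - 0.575²) = 1.2223
v = 0.575 × 3×10⁸ = 1.725×10⁸ m/s
m = p/(γv) = 1.078×10¹⁰/(1.2223 × 1.725×10⁸) = 51.13 kg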